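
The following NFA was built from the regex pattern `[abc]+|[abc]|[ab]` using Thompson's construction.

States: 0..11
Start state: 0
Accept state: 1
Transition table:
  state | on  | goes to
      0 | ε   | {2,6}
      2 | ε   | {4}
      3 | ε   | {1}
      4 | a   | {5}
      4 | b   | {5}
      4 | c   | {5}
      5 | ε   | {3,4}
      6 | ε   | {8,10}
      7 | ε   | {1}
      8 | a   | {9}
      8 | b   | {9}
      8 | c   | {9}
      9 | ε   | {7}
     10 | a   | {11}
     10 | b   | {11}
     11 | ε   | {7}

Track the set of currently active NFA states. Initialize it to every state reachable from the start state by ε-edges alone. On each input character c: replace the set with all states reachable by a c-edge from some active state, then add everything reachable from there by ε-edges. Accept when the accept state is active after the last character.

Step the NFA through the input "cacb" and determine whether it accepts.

start: ε-closure({0}) = {0,2,4,6,8,10}
'c' @ 1: {1,3,4,5,7,9}  ✓accept
'a' @ 2: {1,3,4,5}  ✓accept
'c' @ 3: {1,3,4,5}  ✓accept
'b' @ 4: {1,3,4,5}  ✓accept
after full input: {1,3,4,5}  (accept=1 in)

Answer: ACCEPT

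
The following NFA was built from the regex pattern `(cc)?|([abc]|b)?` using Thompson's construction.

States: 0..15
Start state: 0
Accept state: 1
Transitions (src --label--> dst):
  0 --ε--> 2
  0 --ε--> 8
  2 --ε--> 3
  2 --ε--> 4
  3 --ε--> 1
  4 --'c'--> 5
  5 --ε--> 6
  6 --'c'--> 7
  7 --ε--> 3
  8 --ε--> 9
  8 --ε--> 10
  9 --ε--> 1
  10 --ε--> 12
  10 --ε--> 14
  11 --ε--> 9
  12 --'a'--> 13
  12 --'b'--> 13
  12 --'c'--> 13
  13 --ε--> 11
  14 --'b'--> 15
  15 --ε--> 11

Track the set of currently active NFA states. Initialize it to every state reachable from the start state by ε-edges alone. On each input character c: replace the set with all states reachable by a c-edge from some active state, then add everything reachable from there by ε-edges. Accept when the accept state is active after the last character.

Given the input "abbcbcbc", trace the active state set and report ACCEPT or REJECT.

Answer: REJECT

Steps:
S₀ = ε-closure({0}) = {0,1,2,3,4,8,9,10,12,14}
'a' @ 1: {1,9,11,13}  [accepting]
'b' @ 2: {}  — state set empty
rest 'bcbcbc' ignored (set empty)
after full input: {}  (accept=1 not in)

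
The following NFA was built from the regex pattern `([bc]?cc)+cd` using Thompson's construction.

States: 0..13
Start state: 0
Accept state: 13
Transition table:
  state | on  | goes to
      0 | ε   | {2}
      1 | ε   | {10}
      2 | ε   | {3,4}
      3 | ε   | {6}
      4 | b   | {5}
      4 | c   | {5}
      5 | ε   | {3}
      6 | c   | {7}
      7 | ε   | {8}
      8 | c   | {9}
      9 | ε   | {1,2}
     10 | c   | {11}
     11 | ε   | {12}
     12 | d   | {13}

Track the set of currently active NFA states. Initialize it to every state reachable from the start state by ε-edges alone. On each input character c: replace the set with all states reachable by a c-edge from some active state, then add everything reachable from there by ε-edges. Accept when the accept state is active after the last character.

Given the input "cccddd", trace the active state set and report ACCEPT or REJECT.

Answer: REJECT

Derivation:
S₀ = ε-closure({0}) = {0,2,3,4,6}
'c' @ 1: {3,5,6,7,8}
'c' @ 2: {1,2,3,4,6,7,8,9,10}
'c' @ 3: {1,2,3,4,5,6,7,8,9,10,11,12}
'd' @ 4: {13}  [accepting]
'd' @ 5: {}  — no active states
rest 'd' ignored (set empty)
after full input: {}  (accept=13 not in)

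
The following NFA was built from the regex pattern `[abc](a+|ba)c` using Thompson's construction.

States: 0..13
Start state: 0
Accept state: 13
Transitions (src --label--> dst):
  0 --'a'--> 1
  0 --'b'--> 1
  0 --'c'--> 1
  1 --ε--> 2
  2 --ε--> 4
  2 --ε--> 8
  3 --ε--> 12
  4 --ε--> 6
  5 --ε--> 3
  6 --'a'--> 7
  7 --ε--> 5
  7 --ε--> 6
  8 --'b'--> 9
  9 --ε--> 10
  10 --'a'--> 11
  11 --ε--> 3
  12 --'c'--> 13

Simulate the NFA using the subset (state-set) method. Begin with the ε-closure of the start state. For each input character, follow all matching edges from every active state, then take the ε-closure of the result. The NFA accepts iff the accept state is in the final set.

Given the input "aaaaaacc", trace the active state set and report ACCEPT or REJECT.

initial (ε-close {0}): {0}
'a' @ 1: {1,2,4,6,8}
'a' @ 2: {3,5,6,7,12}
'a' @ 3: {3,5,6,7,12}
'a' @ 4: {3,5,6,7,12}
'a' @ 5: {3,5,6,7,12}
'a' @ 6: {3,5,6,7,12}
'c' @ 7: {13}  ✓accept
'c' @ 8: {}  — state set empty
final: {}; accept 13 not in set

Answer: REJECT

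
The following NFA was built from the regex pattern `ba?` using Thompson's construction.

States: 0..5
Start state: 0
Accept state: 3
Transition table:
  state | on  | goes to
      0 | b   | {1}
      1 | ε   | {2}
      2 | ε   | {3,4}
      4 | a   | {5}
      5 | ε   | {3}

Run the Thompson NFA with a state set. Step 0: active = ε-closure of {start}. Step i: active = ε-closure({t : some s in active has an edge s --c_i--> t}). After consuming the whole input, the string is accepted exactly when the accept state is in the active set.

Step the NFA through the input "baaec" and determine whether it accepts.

Answer: REJECT

Trace:
start: ε-closure({0}) = {0}
'b' @ 1: {1,2,3,4}  (accept∈set)
'a' @ 2: {3,5}  (accept∈set)
'a' @ 3: {}  — dead — no transitions
rest 'ec' ignored (set empty)
final: {}; accept 3 not in set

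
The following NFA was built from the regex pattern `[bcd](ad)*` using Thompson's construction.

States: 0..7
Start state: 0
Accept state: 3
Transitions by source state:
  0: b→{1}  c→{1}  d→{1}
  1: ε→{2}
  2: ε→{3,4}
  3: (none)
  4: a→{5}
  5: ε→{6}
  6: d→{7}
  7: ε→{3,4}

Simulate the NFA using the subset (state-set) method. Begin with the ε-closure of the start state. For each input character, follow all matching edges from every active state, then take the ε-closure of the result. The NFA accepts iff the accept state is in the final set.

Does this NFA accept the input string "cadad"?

initial (ε-close {0}): {0}
'c' @ 1: {1,2,3,4}  [accepting]
'a' @ 2: {5,6}
'd' @ 3: {3,4,7}  [accepting]
'a' @ 4: {5,6}
'd' @ 5: {3,4,7}  [accepting]
after full input: {3,4,7}  (accept=3 in)

Answer: ACCEPT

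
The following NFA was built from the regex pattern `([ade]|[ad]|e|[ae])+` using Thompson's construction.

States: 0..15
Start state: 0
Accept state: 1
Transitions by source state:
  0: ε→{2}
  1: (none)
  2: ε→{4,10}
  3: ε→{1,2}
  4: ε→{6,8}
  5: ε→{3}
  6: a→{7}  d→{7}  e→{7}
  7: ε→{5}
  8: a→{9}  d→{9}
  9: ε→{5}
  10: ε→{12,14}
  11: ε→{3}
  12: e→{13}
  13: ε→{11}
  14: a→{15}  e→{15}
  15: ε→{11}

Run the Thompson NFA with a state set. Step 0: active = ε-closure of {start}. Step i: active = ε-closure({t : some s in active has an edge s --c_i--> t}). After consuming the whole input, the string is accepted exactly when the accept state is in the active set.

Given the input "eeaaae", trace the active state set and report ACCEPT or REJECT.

Answer: ACCEPT

Derivation:
initial (ε-close {0}): {0,2,4,6,8,10,12,14}
'e' @ 1: {1,2,3,4,5,6,7,8,10,11,12,13,14,15}  ✓accept
'e' @ 2: {1,2,3,4,5,6,7,8,10,11,12,13,14,15}  ✓accept
'a' @ 3: {1,2,3,4,5,6,7,8,9,10,11,12,14,15}  ✓accept
'a' @ 4: {1,2,3,4,5,6,7,8,9,10,11,12,14,15}  ✓accept
'a' @ 5: {1,2,3,4,5,6,7,8,9,10,11,12,14,15}  ✓accept
'e' @ 6: {1,2,3,4,5,6,7,8,10,11,12,13,14,15}  ✓accept
end set {1,2,3,4,5,6,7,8,10,11,12,13,14,15} — state 1 in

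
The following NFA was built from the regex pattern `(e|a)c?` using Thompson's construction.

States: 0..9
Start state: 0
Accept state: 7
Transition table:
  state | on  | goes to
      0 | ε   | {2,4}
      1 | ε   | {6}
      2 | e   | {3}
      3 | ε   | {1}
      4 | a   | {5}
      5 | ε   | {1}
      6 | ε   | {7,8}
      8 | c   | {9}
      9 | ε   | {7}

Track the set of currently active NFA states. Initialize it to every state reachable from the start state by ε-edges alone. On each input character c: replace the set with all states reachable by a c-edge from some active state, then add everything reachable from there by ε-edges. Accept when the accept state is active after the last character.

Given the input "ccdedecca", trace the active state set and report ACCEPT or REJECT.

Answer: REJECT

Steps:
initial (ε-close {0}): {0,2,4}
'c' @ 1: {}  — no active states
rest 'cdedecca' ignored (set empty)
after full input: {}  (accept=7 not in)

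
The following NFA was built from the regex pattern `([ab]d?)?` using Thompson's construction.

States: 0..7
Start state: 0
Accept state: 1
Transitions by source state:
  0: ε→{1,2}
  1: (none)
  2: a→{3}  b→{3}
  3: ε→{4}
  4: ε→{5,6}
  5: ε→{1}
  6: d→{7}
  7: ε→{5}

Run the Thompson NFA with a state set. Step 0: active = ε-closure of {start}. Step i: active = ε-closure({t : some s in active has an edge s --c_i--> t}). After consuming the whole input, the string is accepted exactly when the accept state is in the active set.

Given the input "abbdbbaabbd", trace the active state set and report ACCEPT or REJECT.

start: ε-closure({0}) = {0,1,2}
'a' @ 1: {1,3,4,5,6}  ✓accept
'b' @ 2: {}  — no active states
rest 'bdbbaabbd' ignored (set empty)
end set {} — state 1 not in

Answer: REJECT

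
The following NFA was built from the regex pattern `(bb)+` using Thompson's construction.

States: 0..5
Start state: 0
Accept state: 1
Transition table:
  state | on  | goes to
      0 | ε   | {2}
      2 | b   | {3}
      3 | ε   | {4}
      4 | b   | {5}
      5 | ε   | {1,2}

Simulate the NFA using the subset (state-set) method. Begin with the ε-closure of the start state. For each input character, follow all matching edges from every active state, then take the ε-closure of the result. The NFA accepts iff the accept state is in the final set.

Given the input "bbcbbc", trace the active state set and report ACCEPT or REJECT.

Answer: REJECT

Derivation:
start: ε-closure({0}) = {0,2}
'b' @ 1: {3,4}
'b' @ 2: {1,2,5}  [accepting]
'c' @ 3: {}  — no active states
rest 'bbc' ignored (set empty)
after full input: {}  (accept=1 not in)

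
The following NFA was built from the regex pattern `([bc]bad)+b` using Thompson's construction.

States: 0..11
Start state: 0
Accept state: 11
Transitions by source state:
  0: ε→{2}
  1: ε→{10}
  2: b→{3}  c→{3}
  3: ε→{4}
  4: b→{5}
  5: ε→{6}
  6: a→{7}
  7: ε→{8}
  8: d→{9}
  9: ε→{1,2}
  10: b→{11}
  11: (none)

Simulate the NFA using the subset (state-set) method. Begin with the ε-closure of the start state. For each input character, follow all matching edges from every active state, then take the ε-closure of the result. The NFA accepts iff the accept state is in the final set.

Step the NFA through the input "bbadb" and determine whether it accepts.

Answer: ACCEPT

Steps:
S₀ = ε-closure({0}) = {0,2}
'b' @ 1: {3,4}
'b' @ 2: {5,6}
'a' @ 3: {7,8}
'd' @ 4: {1,2,9,10}
'b' @ 5: {3,4,11}  ✓accept
after full input: {3,4,11}  (accept=11 in)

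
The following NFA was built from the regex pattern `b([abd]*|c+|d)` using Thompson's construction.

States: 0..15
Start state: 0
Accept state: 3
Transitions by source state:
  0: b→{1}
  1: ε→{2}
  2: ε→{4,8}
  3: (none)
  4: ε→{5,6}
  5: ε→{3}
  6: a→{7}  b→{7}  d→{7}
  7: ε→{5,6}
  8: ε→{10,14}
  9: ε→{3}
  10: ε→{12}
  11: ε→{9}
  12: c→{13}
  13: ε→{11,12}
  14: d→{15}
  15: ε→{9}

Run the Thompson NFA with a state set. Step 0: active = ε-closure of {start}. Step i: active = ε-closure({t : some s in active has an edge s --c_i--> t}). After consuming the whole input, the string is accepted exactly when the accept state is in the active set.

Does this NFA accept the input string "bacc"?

Answer: REJECT

Trace:
start: ε-closure({0}) = {0}
'b' @ 1: {1,2,3,4,5,6,8,10,12,14}  (accept∈set)
'a' @ 2: {3,5,6,7}  (accept∈set)
'c' @ 3: {}  — no active states
rest 'c' ignored (set empty)
final: {}; accept 3 not in set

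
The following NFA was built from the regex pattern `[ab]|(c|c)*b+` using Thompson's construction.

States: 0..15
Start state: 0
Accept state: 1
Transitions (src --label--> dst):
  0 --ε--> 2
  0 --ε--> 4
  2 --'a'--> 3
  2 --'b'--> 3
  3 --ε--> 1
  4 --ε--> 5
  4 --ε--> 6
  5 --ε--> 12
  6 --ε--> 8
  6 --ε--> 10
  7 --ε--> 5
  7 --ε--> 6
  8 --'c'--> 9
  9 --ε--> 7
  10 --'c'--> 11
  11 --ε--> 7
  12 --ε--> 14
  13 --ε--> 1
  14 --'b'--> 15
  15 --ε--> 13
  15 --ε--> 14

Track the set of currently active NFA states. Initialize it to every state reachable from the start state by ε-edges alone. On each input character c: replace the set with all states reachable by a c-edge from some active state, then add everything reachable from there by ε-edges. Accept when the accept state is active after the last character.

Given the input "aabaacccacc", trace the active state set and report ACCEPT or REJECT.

start: ε-closure({0}) = {0,2,4,5,6,8,10,12,14}
'a' @ 1: {1,3}  ✓accept
'a' @ 2: {}  — state set empty
rest 'baacccacc' ignored (set empty)
after full input: {}  (accept=1 not in)

Answer: REJECT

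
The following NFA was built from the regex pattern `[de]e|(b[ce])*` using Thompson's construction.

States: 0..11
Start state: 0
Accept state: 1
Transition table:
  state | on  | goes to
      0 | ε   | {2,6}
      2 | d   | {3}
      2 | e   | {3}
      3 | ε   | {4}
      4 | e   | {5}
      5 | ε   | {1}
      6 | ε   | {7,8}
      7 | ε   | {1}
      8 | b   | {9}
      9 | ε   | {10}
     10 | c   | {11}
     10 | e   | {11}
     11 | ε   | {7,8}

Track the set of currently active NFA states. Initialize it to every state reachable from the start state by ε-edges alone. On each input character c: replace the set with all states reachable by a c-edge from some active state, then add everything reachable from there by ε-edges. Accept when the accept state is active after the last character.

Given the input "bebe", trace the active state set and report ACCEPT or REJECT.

Answer: ACCEPT

Derivation:
start: ε-closure({0}) = {0,1,2,6,7,8}
'b' @ 1: {9,10}
'e' @ 2: {1,7,8,11}  [accepting]
'b' @ 3: {9,10}
'e' @ 4: {1,7,8,11}  [accepting]
after full input: {1,7,8,11}  (accept=1 in)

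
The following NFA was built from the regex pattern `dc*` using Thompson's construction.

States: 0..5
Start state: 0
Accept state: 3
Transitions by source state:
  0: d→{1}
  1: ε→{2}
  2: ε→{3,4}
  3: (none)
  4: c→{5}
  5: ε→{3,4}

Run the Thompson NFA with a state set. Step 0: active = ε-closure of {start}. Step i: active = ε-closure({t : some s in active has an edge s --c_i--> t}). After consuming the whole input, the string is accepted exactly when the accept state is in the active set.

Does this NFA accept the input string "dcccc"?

start: ε-closure({0}) = {0}
'd' @ 1: {1,2,3,4}  [accepting]
'c' @ 2: {3,4,5}  [accepting]
'c' @ 3: {3,4,5}  [accepting]
'c' @ 4: {3,4,5}  [accepting]
'c' @ 5: {3,4,5}  [accepting]
final: {3,4,5}; accept 3 in set

Answer: ACCEPT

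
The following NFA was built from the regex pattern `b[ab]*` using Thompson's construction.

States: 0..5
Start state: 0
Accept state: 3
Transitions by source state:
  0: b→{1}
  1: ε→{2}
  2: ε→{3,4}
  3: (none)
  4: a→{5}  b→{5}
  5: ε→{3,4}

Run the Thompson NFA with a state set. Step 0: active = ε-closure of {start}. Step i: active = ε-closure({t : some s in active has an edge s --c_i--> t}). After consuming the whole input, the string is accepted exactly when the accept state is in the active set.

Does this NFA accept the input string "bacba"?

start: ε-closure({0}) = {0}
'b' @ 1: {1,2,3,4}  (accept∈set)
'a' @ 2: {3,4,5}  (accept∈set)
'c' @ 3: {}  — state set empty
rest 'ba' ignored (set empty)
after full input: {}  (accept=3 not in)

Answer: REJECT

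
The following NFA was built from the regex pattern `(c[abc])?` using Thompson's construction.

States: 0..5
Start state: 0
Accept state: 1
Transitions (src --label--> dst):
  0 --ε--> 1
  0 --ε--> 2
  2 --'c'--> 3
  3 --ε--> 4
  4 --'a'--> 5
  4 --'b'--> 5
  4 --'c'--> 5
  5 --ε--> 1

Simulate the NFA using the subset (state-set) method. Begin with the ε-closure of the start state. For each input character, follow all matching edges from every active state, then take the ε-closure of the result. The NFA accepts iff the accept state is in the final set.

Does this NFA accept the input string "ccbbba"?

initial (ε-close {0}): {0,1,2}
'c' @ 1: {3,4}
'c' @ 2: {1,5}  (accept∈set)
'b' @ 3: {}  — no active states
rest 'bba' ignored (set empty)
end set {} — state 1 not in

Answer: REJECT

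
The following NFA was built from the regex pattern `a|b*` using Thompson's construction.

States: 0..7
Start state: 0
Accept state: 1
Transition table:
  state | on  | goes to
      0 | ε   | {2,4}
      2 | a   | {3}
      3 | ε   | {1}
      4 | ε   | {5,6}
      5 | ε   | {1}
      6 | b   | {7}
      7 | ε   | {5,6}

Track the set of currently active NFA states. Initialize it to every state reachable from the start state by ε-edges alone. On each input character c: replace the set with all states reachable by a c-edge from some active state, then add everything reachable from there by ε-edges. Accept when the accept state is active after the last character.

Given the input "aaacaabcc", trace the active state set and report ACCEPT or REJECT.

initial (ε-close {0}): {0,1,2,4,5,6}
'a' @ 1: {1,3}  [accepting]
'a' @ 2: {}  — no active states
rest 'acaabcc' ignored (set empty)
final: {}; accept 1 not in set

Answer: REJECT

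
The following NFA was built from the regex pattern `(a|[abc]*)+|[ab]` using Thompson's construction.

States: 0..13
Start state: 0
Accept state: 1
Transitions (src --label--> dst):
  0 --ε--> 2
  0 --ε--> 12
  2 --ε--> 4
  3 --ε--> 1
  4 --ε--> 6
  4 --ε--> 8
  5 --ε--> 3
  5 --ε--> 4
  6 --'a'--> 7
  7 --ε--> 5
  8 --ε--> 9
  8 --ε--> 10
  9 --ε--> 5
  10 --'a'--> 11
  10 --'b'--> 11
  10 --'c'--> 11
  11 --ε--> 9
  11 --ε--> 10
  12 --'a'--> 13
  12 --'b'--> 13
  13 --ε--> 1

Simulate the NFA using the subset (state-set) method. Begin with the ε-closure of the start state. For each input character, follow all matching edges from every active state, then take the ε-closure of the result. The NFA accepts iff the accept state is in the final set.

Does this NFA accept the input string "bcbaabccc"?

S₀ = ε-closure({0}) = {0,1,2,3,4,5,6,8,9,10,12}
'b' @ 1: {1,3,4,5,6,8,9,10,11,13}  ✓accept
'c' @ 2: {1,3,4,5,6,8,9,10,11}  ✓accept
'b' @ 3: {1,3,4,5,6,8,9,10,11}  ✓accept
'a' @ 4: {1,3,4,5,6,7,8,9,10,11}  ✓accept
'a' @ 5: {1,3,4,5,6,7,8,9,10,11}  ✓accept
'b' @ 6: {1,3,4,5,6,8,9,10,11}  ✓accept
'c' @ 7: {1,3,4,5,6,8,9,10,11}  ✓accept
'c' @ 8: {1,3,4,5,6,8,9,10,11}  ✓accept
'c' @ 9: {1,3,4,5,6,8,9,10,11}  ✓accept
after full input: {1,3,4,5,6,8,9,10,11}  (accept=1 in)

Answer: ACCEPT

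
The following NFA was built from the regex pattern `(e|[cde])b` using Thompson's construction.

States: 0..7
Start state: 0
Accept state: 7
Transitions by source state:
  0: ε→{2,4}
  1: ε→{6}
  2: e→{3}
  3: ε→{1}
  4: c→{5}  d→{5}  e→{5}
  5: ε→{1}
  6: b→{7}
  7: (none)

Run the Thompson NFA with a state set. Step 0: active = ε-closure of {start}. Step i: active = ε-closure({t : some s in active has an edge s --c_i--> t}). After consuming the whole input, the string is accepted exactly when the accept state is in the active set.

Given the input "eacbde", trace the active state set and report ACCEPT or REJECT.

start: ε-closure({0}) = {0,2,4}
'e' @ 1: {1,3,5,6}
'a' @ 2: {}  — state set empty
rest 'cbde' ignored (set empty)
after full input: {}  (accept=7 not in)

Answer: REJECT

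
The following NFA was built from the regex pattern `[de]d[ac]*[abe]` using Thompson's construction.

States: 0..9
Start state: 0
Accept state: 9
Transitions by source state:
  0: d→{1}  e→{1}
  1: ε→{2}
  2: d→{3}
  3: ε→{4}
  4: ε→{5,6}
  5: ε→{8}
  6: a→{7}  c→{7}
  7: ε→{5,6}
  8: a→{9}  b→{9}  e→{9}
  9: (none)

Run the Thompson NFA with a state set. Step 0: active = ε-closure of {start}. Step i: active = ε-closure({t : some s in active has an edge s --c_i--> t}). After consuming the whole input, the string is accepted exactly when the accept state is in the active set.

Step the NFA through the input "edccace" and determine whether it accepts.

Answer: ACCEPT

Trace:
start: ε-closure({0}) = {0}
'e' @ 1: {1,2}
'd' @ 2: {3,4,5,6,8}
'c' @ 3: {5,6,7,8}
'c' @ 4: {5,6,7,8}
'a' @ 5: {5,6,7,8,9}  [accepting]
'c' @ 6: {5,6,7,8}
'e' @ 7: {9}  [accepting]
after full input: {9}  (accept=9 in)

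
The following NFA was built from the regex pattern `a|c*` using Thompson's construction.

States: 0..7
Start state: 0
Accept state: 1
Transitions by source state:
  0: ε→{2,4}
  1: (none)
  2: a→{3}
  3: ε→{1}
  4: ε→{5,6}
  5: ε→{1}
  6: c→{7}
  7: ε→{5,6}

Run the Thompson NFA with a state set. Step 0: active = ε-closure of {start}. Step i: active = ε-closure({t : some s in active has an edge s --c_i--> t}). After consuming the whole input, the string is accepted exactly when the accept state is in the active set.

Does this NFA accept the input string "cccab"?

initial (ε-close {0}): {0,1,2,4,5,6}
'c' @ 1: {1,5,6,7}  [accepting]
'c' @ 2: {1,5,6,7}  [accepting]
'c' @ 3: {1,5,6,7}  [accepting]
'a' @ 4: {}  — state set empty
rest 'b' ignored (set empty)
final: {}; accept 1 not in set

Answer: REJECT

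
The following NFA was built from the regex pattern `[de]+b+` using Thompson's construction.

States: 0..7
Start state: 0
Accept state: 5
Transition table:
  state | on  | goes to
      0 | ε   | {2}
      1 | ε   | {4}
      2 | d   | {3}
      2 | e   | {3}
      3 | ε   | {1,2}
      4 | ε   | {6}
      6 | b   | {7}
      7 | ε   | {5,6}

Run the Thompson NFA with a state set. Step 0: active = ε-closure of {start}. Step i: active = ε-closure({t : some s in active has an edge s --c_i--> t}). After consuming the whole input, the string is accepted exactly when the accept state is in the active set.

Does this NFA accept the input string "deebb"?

start: ε-closure({0}) = {0,2}
'd' @ 1: {1,2,3,4,6}
'e' @ 2: {1,2,3,4,6}
'e' @ 3: {1,2,3,4,6}
'b' @ 4: {5,6,7}  ✓accept
'b' @ 5: {5,6,7}  ✓accept
final: {5,6,7}; accept 5 in set

Answer: ACCEPT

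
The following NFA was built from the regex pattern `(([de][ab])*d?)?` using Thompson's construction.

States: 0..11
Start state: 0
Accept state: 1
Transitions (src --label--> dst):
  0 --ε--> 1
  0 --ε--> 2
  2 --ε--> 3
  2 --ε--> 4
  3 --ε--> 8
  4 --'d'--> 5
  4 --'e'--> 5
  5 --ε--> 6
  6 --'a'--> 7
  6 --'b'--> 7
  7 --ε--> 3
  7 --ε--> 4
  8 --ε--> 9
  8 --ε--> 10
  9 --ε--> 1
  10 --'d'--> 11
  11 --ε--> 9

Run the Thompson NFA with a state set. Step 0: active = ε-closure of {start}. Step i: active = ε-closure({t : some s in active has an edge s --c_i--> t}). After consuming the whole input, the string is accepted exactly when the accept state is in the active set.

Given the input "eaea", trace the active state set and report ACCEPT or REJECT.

S₀ = ε-closure({0}) = {0,1,2,3,4,8,9,10}
'e' @ 1: {5,6}
'a' @ 2: {1,3,4,7,8,9,10}  (accept∈set)
'e' @ 3: {5,6}
'a' @ 4: {1,3,4,7,8,9,10}  (accept∈set)
final: {1,3,4,7,8,9,10}; accept 1 in set

Answer: ACCEPT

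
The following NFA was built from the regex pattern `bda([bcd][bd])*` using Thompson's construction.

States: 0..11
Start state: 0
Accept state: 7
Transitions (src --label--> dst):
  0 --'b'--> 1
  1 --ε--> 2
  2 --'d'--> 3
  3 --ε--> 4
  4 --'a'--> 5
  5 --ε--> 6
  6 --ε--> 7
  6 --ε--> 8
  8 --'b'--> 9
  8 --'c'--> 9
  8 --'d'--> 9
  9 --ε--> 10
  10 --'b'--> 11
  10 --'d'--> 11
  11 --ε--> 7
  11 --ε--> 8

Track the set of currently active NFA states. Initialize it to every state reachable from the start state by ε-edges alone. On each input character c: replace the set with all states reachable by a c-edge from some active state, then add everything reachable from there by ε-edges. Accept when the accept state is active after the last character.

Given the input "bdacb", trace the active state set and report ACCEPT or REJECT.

Answer: ACCEPT

Steps:
initial (ε-close {0}): {0}
'b' @ 1: {1,2}
'd' @ 2: {3,4}
'a' @ 3: {5,6,7,8}  (accept∈set)
'c' @ 4: {9,10}
'b' @ 5: {7,8,11}  (accept∈set)
after full input: {7,8,11}  (accept=7 in)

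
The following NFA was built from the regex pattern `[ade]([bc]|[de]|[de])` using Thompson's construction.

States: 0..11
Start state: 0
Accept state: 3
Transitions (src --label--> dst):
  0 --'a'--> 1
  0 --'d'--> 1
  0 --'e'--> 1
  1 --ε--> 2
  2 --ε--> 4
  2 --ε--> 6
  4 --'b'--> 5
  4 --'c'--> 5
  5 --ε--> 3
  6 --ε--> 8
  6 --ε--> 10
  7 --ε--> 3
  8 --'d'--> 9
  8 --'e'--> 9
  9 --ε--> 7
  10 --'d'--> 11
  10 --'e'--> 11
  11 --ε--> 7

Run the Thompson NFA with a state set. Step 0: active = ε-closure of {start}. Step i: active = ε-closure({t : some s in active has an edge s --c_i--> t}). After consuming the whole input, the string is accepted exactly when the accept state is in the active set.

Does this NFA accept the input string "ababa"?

S₀ = ε-closure({0}) = {0}
'a' @ 1: {1,2,4,6,8,10}
'b' @ 2: {3,5}  (accept∈set)
'a' @ 3: {}  — dead — no transitions
rest 'ba' ignored (set empty)
final: {}; accept 3 not in set

Answer: REJECT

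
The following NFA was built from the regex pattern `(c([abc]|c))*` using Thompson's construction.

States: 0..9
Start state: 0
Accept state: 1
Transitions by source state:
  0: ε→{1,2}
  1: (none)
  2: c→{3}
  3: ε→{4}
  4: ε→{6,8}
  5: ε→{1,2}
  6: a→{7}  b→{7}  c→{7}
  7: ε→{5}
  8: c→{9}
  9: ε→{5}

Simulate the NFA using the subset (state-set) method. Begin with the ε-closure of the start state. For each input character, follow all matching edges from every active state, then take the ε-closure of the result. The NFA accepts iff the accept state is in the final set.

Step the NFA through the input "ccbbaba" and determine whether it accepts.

Answer: REJECT

Derivation:
S₀ = ε-closure({0}) = {0,1,2}
'c' @ 1: {3,4,6,8}
'c' @ 2: {1,2,5,7,9}  [accepting]
'b' @ 3: {}  — state set empty
rest 'baba' ignored (set empty)
final: {}; accept 1 not in set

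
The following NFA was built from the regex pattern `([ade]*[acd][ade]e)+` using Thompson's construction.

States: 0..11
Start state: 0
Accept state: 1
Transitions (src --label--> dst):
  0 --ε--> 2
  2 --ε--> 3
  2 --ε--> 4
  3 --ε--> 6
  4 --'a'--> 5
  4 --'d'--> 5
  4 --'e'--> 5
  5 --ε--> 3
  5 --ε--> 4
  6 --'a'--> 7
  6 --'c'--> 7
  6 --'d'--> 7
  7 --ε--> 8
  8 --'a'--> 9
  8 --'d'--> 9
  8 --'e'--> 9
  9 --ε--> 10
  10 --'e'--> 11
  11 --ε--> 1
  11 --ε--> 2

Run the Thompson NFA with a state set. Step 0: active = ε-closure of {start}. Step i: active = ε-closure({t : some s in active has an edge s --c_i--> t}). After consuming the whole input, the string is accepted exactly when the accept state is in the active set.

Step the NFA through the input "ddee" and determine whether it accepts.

Answer: ACCEPT

Derivation:
start: ε-closure({0}) = {0,2,3,4,6}
'd' @ 1: {3,4,5,6,7,8}
'd' @ 2: {3,4,5,6,7,8,9,10}
'e' @ 3: {1,2,3,4,5,6,9,10,11}  [accepting]
'e' @ 4: {1,2,3,4,5,6,11}  [accepting]
end set {1,2,3,4,5,6,11} — state 1 in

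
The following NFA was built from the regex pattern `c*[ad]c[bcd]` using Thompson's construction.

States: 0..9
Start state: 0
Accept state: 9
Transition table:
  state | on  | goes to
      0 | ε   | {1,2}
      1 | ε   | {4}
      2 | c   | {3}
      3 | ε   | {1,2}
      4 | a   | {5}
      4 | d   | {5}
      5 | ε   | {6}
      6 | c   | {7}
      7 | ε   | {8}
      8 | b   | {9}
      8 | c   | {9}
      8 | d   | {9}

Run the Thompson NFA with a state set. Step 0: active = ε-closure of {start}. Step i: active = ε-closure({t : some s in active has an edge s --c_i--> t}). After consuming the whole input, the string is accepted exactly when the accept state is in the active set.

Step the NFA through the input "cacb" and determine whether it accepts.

Answer: ACCEPT

Trace:
start: ε-closure({0}) = {0,1,2,4}
'c' @ 1: {1,2,3,4}
'a' @ 2: {5,6}
'c' @ 3: {7,8}
'b' @ 4: {9}  [accepting]
end set {9} — state 9 in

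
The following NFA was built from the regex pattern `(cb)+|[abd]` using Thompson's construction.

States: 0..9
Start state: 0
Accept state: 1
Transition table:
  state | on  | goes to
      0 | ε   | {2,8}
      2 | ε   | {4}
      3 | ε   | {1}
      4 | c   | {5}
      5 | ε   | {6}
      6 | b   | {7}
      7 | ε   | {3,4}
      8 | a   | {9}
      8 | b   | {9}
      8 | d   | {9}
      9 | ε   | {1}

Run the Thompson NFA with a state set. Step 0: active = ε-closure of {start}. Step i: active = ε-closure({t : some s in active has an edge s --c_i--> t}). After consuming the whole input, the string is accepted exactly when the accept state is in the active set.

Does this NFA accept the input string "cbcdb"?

Answer: REJECT

Derivation:
S₀ = ε-closure({0}) = {0,2,4,8}
'c' @ 1: {5,6}
'b' @ 2: {1,3,4,7}  ✓accept
'c' @ 3: {5,6}
'd' @ 4: {}  — dead — no transitions
rest 'b' ignored (set empty)
final: {}; accept 1 not in set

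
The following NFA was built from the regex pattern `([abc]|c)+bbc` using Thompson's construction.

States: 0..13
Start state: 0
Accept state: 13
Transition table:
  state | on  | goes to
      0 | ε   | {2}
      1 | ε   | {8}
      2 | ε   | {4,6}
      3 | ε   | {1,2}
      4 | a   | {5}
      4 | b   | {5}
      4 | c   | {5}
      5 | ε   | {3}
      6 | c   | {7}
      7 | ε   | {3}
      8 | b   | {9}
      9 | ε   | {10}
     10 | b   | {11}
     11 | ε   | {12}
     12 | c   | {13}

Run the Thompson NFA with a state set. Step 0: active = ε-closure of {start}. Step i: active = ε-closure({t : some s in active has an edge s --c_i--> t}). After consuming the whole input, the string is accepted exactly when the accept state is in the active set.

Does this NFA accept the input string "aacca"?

initial (ε-close {0}): {0,2,4,6}
'a' @ 1: {1,2,3,4,5,6,8}
'a' @ 2: {1,2,3,4,5,6,8}
'c' @ 3: {1,2,3,4,5,6,7,8}
'c' @ 4: {1,2,3,4,5,6,7,8}
'a' @ 5: {1,2,3,4,5,6,8}
final: {1,2,3,4,5,6,8}; accept 13 not in set

Answer: REJECT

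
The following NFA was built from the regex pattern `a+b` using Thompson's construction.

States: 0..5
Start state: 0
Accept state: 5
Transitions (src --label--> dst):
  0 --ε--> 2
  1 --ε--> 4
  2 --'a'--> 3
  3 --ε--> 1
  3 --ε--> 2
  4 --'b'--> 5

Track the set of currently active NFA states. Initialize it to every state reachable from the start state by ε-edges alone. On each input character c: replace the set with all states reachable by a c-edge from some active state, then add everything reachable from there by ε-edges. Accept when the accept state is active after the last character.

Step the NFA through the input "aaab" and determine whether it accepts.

Answer: ACCEPT

Trace:
start: ε-closure({0}) = {0,2}
'a' @ 1: {1,2,3,4}
'a' @ 2: {1,2,3,4}
'a' @ 3: {1,2,3,4}
'b' @ 4: {5}  (accept∈set)
after full input: {5}  (accept=5 in)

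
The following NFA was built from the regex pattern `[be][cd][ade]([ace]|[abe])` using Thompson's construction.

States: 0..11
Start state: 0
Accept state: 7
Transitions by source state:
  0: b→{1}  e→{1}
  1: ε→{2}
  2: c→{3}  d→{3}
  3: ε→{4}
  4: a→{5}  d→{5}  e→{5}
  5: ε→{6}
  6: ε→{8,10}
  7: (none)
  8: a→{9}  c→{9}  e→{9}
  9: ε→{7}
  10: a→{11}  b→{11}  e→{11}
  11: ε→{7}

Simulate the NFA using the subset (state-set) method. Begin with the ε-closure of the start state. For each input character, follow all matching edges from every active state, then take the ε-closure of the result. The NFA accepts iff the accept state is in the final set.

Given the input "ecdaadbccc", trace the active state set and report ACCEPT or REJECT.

initial (ε-close {0}): {0}
'e' @ 1: {1,2}
'c' @ 2: {3,4}
'd' @ 3: {5,6,8,10}
'a' @ 4: {7,9,11}  ✓accept
'a' @ 5: {}  — state set empty
rest 'dbccc' ignored (set empty)
final: {}; accept 7 not in set

Answer: REJECT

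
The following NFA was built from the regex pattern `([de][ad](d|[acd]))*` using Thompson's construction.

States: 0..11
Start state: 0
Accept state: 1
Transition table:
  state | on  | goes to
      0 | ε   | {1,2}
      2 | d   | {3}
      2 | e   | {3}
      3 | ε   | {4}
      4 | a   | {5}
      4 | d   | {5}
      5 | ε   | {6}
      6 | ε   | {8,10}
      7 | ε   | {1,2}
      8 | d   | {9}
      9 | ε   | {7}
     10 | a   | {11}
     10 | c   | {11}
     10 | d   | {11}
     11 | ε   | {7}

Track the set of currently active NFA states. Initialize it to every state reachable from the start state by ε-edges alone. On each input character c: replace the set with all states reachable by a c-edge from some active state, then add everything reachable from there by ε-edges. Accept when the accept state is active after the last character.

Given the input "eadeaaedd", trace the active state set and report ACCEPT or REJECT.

Answer: ACCEPT

Steps:
start: ε-closure({0}) = {0,1,2}
'e' @ 1: {3,4}
'a' @ 2: {5,6,8,10}
'd' @ 3: {1,2,7,9,11}  [accepting]
'e' @ 4: {3,4}
'a' @ 5: {5,6,8,10}
'a' @ 6: {1,2,7,11}  [accepting]
'e' @ 7: {3,4}
'd' @ 8: {5,6,8,10}
'd' @ 9: {1,2,7,9,11}  [accepting]
end set {1,2,7,9,11} — state 1 in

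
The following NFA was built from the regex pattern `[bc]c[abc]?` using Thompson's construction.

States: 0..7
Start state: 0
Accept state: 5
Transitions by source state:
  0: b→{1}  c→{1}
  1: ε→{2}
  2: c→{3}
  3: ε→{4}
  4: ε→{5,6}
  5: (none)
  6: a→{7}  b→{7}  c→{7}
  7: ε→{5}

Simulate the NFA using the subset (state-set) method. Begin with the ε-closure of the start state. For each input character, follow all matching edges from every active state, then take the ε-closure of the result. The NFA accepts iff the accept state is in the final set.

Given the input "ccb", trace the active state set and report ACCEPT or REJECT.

S₀ = ε-closure({0}) = {0}
'c' @ 1: {1,2}
'c' @ 2: {3,4,5,6}  [accepting]
'b' @ 3: {5,7}  [accepting]
final: {5,7}; accept 5 in set

Answer: ACCEPT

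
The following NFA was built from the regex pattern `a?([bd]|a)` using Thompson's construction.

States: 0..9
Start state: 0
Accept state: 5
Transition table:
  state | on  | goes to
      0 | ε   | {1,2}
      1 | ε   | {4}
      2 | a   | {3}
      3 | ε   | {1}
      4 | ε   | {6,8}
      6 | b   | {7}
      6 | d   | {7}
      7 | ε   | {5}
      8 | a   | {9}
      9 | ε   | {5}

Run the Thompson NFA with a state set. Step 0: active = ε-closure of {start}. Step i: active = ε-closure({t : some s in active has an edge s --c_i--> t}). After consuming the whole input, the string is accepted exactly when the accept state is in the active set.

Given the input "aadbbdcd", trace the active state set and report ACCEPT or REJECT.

Answer: REJECT

Steps:
S₀ = ε-closure({0}) = {0,1,2,4,6,8}
'a' @ 1: {1,3,4,5,6,8,9}  [accepting]
'a' @ 2: {5,9}  [accepting]
'd' @ 3: {}  — dead — no transitions
rest 'bbdcd' ignored (set empty)
end set {} — state 5 not in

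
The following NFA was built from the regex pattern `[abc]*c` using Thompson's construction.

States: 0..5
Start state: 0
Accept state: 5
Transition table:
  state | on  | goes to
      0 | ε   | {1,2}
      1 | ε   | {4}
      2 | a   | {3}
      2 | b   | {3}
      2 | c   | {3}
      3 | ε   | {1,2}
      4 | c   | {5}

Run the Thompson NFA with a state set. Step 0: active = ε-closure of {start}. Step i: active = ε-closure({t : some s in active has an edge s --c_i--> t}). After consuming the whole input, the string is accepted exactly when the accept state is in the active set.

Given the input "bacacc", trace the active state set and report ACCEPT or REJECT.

Answer: ACCEPT

Trace:
initial (ε-close {0}): {0,1,2,4}
'b' @ 1: {1,2,3,4}
'a' @ 2: {1,2,3,4}
'c' @ 3: {1,2,3,4,5}  [accepting]
'a' @ 4: {1,2,3,4}
'c' @ 5: {1,2,3,4,5}  [accepting]
'c' @ 6: {1,2,3,4,5}  [accepting]
final: {1,2,3,4,5}; accept 5 in set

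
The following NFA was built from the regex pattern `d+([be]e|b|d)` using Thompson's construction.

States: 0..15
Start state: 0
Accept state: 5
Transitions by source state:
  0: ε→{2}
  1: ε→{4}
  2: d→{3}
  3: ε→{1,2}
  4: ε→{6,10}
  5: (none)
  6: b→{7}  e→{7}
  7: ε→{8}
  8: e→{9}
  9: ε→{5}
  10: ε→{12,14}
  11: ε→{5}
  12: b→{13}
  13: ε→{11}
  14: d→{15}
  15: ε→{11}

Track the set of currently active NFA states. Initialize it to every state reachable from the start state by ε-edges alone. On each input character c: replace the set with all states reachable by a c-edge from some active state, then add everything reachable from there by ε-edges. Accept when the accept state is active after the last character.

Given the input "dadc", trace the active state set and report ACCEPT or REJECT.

start: ε-closure({0}) = {0,2}
'd' @ 1: {1,2,3,4,6,10,12,14}
'a' @ 2: {}  — dead — no transitions
rest 'dc' ignored (set empty)
end set {} — state 5 not in

Answer: REJECT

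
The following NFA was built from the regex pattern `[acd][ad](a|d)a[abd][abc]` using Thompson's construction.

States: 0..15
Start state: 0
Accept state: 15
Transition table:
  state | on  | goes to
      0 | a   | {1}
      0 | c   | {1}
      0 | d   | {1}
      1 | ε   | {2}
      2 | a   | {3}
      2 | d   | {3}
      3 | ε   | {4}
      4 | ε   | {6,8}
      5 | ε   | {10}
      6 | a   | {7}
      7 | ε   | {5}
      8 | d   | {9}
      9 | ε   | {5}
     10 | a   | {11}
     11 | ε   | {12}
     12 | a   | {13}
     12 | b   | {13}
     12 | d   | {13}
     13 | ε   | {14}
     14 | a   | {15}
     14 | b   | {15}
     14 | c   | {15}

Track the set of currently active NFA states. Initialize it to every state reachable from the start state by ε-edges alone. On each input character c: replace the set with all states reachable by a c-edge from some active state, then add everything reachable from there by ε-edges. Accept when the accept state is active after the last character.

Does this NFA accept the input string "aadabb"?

initial (ε-close {0}): {0}
'a' @ 1: {1,2}
'a' @ 2: {3,4,6,8}
'd' @ 3: {5,9,10}
'a' @ 4: {11,12}
'b' @ 5: {13,14}
'b' @ 6: {15}  (accept∈set)
after full input: {15}  (accept=15 in)

Answer: ACCEPT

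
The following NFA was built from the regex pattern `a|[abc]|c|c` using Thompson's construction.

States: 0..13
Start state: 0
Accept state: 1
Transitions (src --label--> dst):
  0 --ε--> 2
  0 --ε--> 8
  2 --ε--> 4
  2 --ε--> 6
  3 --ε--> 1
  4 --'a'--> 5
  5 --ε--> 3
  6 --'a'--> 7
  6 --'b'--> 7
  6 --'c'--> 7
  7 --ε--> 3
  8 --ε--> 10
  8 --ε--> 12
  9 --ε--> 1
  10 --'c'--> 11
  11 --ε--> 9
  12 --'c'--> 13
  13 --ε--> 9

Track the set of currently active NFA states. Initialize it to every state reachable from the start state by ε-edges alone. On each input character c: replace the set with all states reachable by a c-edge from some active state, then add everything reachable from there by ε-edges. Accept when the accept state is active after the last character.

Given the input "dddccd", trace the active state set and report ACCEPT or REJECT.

initial (ε-close {0}): {0,2,4,6,8,10,12}
'd' @ 1: {}  — dead — no transitions
rest 'ddccd' ignored (set empty)
end set {} — state 1 not in

Answer: REJECT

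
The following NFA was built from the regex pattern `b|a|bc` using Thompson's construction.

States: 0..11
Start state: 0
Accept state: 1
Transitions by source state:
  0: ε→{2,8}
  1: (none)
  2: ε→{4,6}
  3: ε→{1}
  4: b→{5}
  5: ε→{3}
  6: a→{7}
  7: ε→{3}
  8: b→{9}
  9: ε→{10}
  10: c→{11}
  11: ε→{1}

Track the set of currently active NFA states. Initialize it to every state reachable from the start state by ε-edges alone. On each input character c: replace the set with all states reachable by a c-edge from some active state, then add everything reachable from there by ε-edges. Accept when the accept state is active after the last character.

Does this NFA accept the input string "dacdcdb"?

initial (ε-close {0}): {0,2,4,6,8}
'd' @ 1: {}  — state set empty
rest 'acdcdb' ignored (set empty)
end set {} — state 1 not in

Answer: REJECT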